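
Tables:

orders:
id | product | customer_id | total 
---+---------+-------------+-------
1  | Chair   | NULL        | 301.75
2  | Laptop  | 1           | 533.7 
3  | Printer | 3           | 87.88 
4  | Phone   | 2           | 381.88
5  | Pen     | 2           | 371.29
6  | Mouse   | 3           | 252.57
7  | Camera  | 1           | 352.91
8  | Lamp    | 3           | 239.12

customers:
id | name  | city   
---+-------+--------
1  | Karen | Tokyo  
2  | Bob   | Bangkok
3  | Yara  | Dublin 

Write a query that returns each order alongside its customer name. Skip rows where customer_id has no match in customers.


INNER JOIN keeps only orders rows whose customer_id matches an id in customers. Walk through each order:
  - order 1 (Chair): customer_id=NULL, no match -> dropped
  - order 2 (Laptop): customer_id=1 -> matches Karen
  - order 3 (Printer): customer_id=3 -> matches Yara
  - order 4 (Phone): customer_id=2 -> matches Bob
  - order 5 (Pen): customer_id=2 -> matches Bob
  - order 6 (Mouse): customer_id=3 -> matches Yara
  - order 7 (Camera): customer_id=1 -> matches Karen
  - order 8 (Lamp): customer_id=3 -> matches Yara
So 1 of 8 rows is dropped.

SQL:
SELECT a.product, b.name AS customer
FROM orders a
INNER JOIN customers b ON a.customer_id = b.id

Result:
product | customer
--------+---------
Laptop  | Karen   
Printer | Yara    
Phone   | Bob     
Pen     | Bob     
Mouse   | Yara    
Camera  | Karen   
Lamp    | Yara    


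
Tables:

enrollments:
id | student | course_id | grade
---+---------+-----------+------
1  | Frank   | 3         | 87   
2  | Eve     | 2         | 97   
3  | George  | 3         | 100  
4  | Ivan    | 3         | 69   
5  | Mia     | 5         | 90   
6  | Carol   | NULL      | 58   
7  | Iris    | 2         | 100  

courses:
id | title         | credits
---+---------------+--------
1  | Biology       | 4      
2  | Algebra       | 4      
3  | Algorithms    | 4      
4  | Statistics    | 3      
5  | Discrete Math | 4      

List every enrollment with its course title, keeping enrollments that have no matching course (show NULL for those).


LEFT JOIN keeps every row from enrollments (the left table); where course_id has no match in courses, the course columns become NULL. Walk through each enrollment:
  - enrollment 1 (Frank): course_id=3 -> matches Algorithms
  - enrollment 2 (Eve): course_id=2 -> matches Algebra
  - enrollment 3 (George): course_id=3 -> matches Algorithms
  - enrollment 4 (Ivan): course_id=3 -> matches Algorithms
  - enrollment 5 (Mia): course_id=5 -> matches Discrete Math
  - enrollment 6 (Carol): course_id=NULL, no match -> kept with NULL
  - enrollment 7 (Iris): course_id=2 -> matches Algebra
All 7 rows appear; 1 has NULL course.

SQL:
SELECT a.student, b.title AS course
FROM enrollments a
LEFT JOIN courses b ON a.course_id = b.id

Result:
student | course       
--------+--------------
Frank   | Algorithms   
Eve     | Algebra      
George  | Algorithms   
Ivan    | Algorithms   
Mia     | Discrete Math
Carol   | NULL         
Iris    | Algebra      


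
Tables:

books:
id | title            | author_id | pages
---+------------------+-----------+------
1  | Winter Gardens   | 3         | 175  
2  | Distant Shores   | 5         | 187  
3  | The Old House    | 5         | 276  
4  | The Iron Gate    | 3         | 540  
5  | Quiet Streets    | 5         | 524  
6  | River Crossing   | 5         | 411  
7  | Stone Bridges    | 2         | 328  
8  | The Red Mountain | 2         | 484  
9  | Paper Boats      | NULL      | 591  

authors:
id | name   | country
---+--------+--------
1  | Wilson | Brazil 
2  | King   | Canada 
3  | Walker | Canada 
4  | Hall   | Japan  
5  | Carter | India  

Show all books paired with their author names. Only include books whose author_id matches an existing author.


INNER JOIN keeps only books rows whose author_id matches an id in authors. Walk through each book:
  - book 1 (Winter Gardens): author_id=3 -> matches Walker
  - book 2 (Distant Shores): author_id=5 -> matches Carter
  - book 3 (The Old House): author_id=5 -> matches Carter
  - book 4 (The Iron Gate): author_id=3 -> matches Walker
  - book 5 (Quiet Streets): author_id=5 -> matches Carter
  - book 6 (River Crossing): author_id=5 -> matches Carter
  - book 7 (Stone Bridges): author_id=2 -> matches King
  - book 8 (The Red Mountain): author_id=2 -> matches King
  - book 9 (Paper Boats): author_id=NULL, no match -> dropped
So 1 of 9 rows is dropped.

SQL:
SELECT a.title, b.name AS author
FROM books a
INNER JOIN authors b ON a.author_id = b.id

Result:
title            | author
-----------------+-------
Winter Gardens   | Walker
Distant Shores   | Carter
The Old House    | Carter
The Iron Gate    | Walker
Quiet Streets    | Carter
River Crossing   | Carter
Stone Bridges    | King  
The Red Mountain | King  


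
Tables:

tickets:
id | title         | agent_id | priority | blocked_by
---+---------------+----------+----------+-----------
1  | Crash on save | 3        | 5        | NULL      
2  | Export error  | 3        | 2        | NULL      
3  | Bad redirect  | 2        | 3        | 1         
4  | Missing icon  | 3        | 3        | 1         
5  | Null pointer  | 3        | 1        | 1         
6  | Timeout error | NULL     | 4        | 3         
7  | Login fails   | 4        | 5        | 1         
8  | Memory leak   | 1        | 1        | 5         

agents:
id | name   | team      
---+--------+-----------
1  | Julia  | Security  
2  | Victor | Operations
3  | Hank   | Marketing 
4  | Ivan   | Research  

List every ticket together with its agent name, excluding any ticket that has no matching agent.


INNER JOIN keeps only tickets rows whose agent_id matches an id in agents. Walk through each ticket:
  - ticket 1 (Crash on save): agent_id=3 -> matches Hank
  - ticket 2 (Export error): agent_id=3 -> matches Hank
  - ticket 3 (Bad redirect): agent_id=2 -> matches Victor
  - ticket 4 (Missing icon): agent_id=3 -> matches Hank
  - ticket 5 (Null pointer): agent_id=3 -> matches Hank
  - ticket 6 (Timeout error): agent_id=NULL, no match -> dropped
  - ticket 7 (Login fails): agent_id=4 -> matches Ivan
  - ticket 8 (Memory leak): agent_id=1 -> matches Julia
So 1 of 8 rows is dropped.

SQL:
SELECT a.title, b.name AS agent
FROM tickets a
INNER JOIN agents b ON a.agent_id = b.id

Result:
title         | agent 
--------------+-------
Crash on save | Hank  
Export error  | Hank  
Bad redirect  | Victor
Missing icon  | Hank  
Null pointer  | Hank  
Login fails   | Ivan  
Memory leak   | Julia 


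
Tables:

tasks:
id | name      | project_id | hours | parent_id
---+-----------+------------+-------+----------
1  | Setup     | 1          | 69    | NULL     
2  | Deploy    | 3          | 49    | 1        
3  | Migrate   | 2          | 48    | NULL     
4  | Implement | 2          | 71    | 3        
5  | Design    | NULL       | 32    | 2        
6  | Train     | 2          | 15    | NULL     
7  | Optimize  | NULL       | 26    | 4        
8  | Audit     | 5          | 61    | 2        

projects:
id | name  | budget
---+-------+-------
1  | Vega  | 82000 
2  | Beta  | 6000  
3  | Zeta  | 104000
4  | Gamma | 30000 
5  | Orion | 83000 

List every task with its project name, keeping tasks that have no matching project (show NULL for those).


LEFT JOIN keeps every row from tasks (the left table); where project_id has no match in projects, the project columns become NULL. Walk through each task:
  - task 1 (Setup): project_id=1 -> matches Vega
  - task 2 (Deploy): project_id=3 -> matches Zeta
  - task 3 (Migrate): project_id=2 -> matches Beta
  - task 4 (Implement): project_id=2 -> matches Beta
  - task 5 (Design): project_id=NULL, no match -> kept with NULL
  - task 6 (Train): project_id=2 -> matches Beta
  - task 7 (Optimize): project_id=NULL, no match -> kept with NULL
  - task 8 (Audit): project_id=5 -> matches Orion
All 8 rows appear; 2 have NULL project.

SQL:
SELECT a.name, b.name AS project
FROM tasks a
LEFT JOIN projects b ON a.project_id = b.id

Result:
name      | project
----------+--------
Setup     | Vega   
Deploy    | Zeta   
Migrate   | Beta   
Implement | Beta   
Design    | NULL   
Train     | Beta   
Optimize  | NULL   
Audit     | Orion  


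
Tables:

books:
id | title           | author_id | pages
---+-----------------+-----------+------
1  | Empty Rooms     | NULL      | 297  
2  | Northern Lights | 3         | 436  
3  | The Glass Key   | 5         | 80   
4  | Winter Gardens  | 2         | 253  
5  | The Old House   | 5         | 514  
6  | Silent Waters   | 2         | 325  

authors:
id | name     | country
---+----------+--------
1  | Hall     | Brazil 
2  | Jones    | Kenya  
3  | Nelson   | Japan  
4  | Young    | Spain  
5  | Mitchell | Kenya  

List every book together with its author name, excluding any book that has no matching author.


INNER JOIN keeps only books rows whose author_id matches an id in authors. Walk through each book:
  - book 1 (Empty Rooms): author_id=NULL, no match -> dropped
  - book 2 (Northern Lights): author_id=3 -> matches Nelson
  - book 3 (The Glass Key): author_id=5 -> matches Mitchell
  - book 4 (Winter Gardens): author_id=2 -> matches Jones
  - book 5 (The Old House): author_id=5 -> matches Mitchell
  - book 6 (Silent Waters): author_id=2 -> matches Jones
So 1 of 6 rows is dropped.

SQL:
SELECT a.title, b.name AS author
FROM books a
INNER JOIN authors b ON a.author_id = b.id

Result:
title           | author  
----------------+---------
Northern Lights | Nelson  
The Glass Key   | Mitchell
Winter Gardens  | Jones   
The Old House   | Mitchell
Silent Waters   | Jones   


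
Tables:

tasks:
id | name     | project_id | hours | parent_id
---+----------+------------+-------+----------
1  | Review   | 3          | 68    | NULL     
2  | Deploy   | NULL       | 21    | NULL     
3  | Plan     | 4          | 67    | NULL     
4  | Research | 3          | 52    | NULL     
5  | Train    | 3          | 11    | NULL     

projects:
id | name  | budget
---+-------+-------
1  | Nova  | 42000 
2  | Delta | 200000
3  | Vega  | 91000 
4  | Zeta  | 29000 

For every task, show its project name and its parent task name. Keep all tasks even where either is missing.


Two LEFT JOINs from the same base table tasks: one to projects via project_id, one to tasks itself via parent_id. Both are LEFT so every task is preserved.
Match against projects:
  - task 1 (Review): project_id=3 -> matches Vega
  - task 2 (Deploy): project_id=NULL, no match -> kept with NULL
  - task 3 (Plan): project_id=4 -> matches Zeta
  - task 4 (Research): project_id=3 -> matches Vega
  - task 5 (Train): project_id=3 -> matches Vega
Match against tasks (self):
  - task 1 (Review): parent_id=NULL -> NULL
  - task 2 (Deploy): parent_id=NULL -> NULL
  - task 3 (Plan): parent_id=NULL -> NULL
  - task 4 (Research): parent_id=NULL -> NULL
  - task 5 (Train): parent_id=NULL -> NULL

SQL:
SELECT a.name, b.name AS project, c.name AS parent
FROM tasks a
LEFT JOIN projects b ON a.project_id = b.id
LEFT JOIN tasks c ON a.parent_id = c.id

Result:
name     | project | parent
---------+---------+-------
Review   | Vega    | NULL  
Deploy   | NULL    | NULL  
Plan     | Zeta    | NULL  
Research | Vega    | NULL  
Train    | Vega    | NULL  


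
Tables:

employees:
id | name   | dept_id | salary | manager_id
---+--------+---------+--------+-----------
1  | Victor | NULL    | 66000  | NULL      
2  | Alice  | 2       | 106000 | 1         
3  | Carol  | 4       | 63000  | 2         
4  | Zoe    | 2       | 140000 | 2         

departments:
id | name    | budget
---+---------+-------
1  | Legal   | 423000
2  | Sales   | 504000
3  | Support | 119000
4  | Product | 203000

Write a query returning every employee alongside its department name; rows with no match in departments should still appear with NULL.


LEFT JOIN keeps every row from employees (the left table); where dept_id has no match in departments, the department columns become NULL. Walk through each employee:
  - employee 1 (Victor): dept_id=NULL, no match -> kept with NULL
  - employee 2 (Alice): dept_id=2 -> matches Sales
  - employee 3 (Carol): dept_id=4 -> matches Product
  - employee 4 (Zoe): dept_id=2 -> matches Sales
All 4 rows appear; 1 has NULL department.

SQL:
SELECT a.name, b.name AS department
FROM employees a
LEFT JOIN departments b ON a.dept_id = b.id

Result:
name   | department
-------+-----------
Victor | NULL      
Alice  | Sales     
Carol  | Product   
Zoe    | Sales     


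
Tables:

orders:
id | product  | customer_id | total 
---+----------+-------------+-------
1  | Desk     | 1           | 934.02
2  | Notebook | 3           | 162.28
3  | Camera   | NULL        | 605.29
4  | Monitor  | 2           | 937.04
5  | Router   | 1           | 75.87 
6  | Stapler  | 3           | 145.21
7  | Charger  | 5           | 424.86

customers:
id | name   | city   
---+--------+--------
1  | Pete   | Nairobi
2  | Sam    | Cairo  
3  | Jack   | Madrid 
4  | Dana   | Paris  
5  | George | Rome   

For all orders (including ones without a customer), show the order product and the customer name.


LEFT JOIN keeps every row from orders (the left table); where customer_id has no match in customers, the customer columns become NULL. Walk through each order:
  - order 1 (Desk): customer_id=1 -> matches Pete
  - order 2 (Notebook): customer_id=3 -> matches Jack
  - order 3 (Camera): customer_id=NULL, no match -> kept with NULL
  - order 4 (Monitor): customer_id=2 -> matches Sam
  - order 5 (Router): customer_id=1 -> matches Pete
  - order 6 (Stapler): customer_id=3 -> matches Jack
  - order 7 (Charger): customer_id=5 -> matches George
All 7 rows appear; 1 has NULL customer.

SQL:
SELECT a.product, b.name AS customer
FROM orders a
LEFT JOIN customers b ON a.customer_id = b.id

Result:
product  | customer
---------+---------
Desk     | Pete    
Notebook | Jack    
Camera   | NULL    
Monitor  | Sam     
Router   | Pete    
Stapler  | Jack    
Charger  | George  


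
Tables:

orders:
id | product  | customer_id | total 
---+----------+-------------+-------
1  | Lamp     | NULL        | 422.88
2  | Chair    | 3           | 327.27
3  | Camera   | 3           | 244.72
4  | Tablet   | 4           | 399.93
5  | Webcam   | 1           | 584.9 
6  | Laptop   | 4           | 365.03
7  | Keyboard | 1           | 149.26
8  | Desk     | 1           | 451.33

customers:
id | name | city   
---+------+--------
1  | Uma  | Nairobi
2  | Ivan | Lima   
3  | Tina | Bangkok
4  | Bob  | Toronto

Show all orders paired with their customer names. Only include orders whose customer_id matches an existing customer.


INNER JOIN keeps only orders rows whose customer_id matches an id in customers. Walk through each order:
  - order 1 (Lamp): customer_id=NULL, no match -> dropped
  - order 2 (Chair): customer_id=3 -> matches Tina
  - order 3 (Camera): customer_id=3 -> matches Tina
  - order 4 (Tablet): customer_id=4 -> matches Bob
  - order 5 (Webcam): customer_id=1 -> matches Uma
  - order 6 (Laptop): customer_id=4 -> matches Bob
  - order 7 (Keyboard): customer_id=1 -> matches Uma
  - order 8 (Desk): customer_id=1 -> matches Uma
So 1 of 8 rows is dropped.

SQL:
SELECT a.product, b.name AS customer
FROM orders a
INNER JOIN customers b ON a.customer_id = b.id

Result:
product  | customer
---------+---------
Chair    | Tina    
Camera   | Tina    
Tablet   | Bob     
Webcam   | Uma     
Laptop   | Bob     
Keyboard | Uma     
Desk     | Uma     


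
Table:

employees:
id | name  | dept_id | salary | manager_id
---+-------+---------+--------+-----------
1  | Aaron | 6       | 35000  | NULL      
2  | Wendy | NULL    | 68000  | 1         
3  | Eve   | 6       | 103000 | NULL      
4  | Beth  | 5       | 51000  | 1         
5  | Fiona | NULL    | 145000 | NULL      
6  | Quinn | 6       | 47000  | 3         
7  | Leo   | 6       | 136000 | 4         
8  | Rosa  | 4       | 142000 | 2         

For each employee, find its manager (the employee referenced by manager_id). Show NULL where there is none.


This is a self-join: employees is joined to a second copy of itself, matching each row's manager_id to another row's id. Use LEFT JOIN so rows with manager_id=NULL are kept.
  - employee 1 (Aaron): manager_id=NULL -> NULL
  - employee 2 (Wendy): manager_id=1 -> Aaron
  - employee 3 (Eve): manager_id=NULL -> NULL
  - employee 4 (Beth): manager_id=1 -> Aaron
  - employee 5 (Fiona): manager_id=NULL -> NULL
  - employee 6 (Quinn): manager_id=3 -> Eve
  - employee 7 (Leo): manager_id=4 -> Beth
  - employee 8 (Rosa): manager_id=2 -> Wendy

SQL:
SELECT a.name AS item, b.name AS manager
FROM employees a
LEFT JOIN employees b ON a.manager_id = b.id

Result:
item  | manager
------+--------
Aaron | NULL   
Wendy | Aaron  
Eve   | NULL   
Beth  | Aaron  
Fiona | NULL   
Quinn | Eve    
Leo   | Beth   
Rosa  | Wendy  


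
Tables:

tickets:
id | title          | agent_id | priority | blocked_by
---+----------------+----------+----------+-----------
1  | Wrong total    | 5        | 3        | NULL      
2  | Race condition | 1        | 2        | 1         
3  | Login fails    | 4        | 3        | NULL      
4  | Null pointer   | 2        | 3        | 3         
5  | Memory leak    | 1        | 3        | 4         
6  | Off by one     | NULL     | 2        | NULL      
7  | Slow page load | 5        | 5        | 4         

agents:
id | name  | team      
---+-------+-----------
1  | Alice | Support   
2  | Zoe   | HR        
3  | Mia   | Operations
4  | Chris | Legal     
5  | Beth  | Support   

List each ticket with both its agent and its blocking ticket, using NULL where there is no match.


Two LEFT JOINs from the same base table tickets: one to agents via agent_id, one to tickets itself via blocked_by. Both are LEFT so every ticket is preserved.
Match against agents:
  - ticket 1 (Wrong total): agent_id=5 -> matches Beth
  - ticket 2 (Race condition): agent_id=1 -> matches Alice
  - ticket 3 (Login fails): agent_id=4 -> matches Chris
  - ticket 4 (Null pointer): agent_id=2 -> matches Zoe
  - ticket 5 (Memory leak): agent_id=1 -> matches Alice
  - ticket 6 (Off by one): agent_id=NULL, no match -> kept with NULL
  - ticket 7 (Slow page load): agent_id=5 -> matches Beth
Match against tickets (self):
  - ticket 1 (Wrong total): blocked_by=NULL -> NULL
  - ticket 2 (Race condition): blocked_by=1 -> Wrong total
  - ticket 3 (Login fails): blocked_by=NULL -> NULL
  - ticket 4 (Null pointer): blocked_by=3 -> Login fails
  - ticket 5 (Memory leak): blocked_by=4 -> Null pointer
  - ticket 6 (Off by one): blocked_by=NULL -> NULL
  - ticket 7 (Slow page load): blocked_by=4 -> Null pointer

SQL:
SELECT a.title, b.name AS agent, c.title AS blocked_by
FROM tickets a
LEFT JOIN agents b ON a.agent_id = b.id
LEFT JOIN tickets c ON a.blocked_by = c.id

Result:
title          | agent | blocked_by  
---------------+-------+-------------
Wrong total    | Beth  | NULL        
Race condition | Alice | Wrong total 
Login fails    | Chris | NULL        
Null pointer   | Zoe   | Login fails 
Memory leak    | Alice | Null pointer
Off by one     | NULL  | NULL        
Slow page load | Beth  | Null pointer


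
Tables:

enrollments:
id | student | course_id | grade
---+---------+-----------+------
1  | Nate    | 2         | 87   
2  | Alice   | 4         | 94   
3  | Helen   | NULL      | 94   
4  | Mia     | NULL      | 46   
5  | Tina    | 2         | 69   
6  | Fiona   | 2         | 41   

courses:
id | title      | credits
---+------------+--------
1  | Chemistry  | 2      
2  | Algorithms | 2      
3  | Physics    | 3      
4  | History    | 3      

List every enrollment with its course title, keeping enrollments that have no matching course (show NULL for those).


LEFT JOIN keeps every row from enrollments (the left table); where course_id has no match in courses, the course columns become NULL. Walk through each enrollment:
  - enrollment 1 (Nate): course_id=2 -> matches Algorithms
  - enrollment 2 (Alice): course_id=4 -> matches History
  - enrollment 3 (Helen): course_id=NULL, no match -> kept with NULL
  - enrollment 4 (Mia): course_id=NULL, no match -> kept with NULL
  - enrollment 5 (Tina): course_id=2 -> matches Algorithms
  - enrollment 6 (Fiona): course_id=2 -> matches Algorithms
All 6 rows appear; 2 have NULL course.

SQL:
SELECT a.student, b.title AS course
FROM enrollments a
LEFT JOIN courses b ON a.course_id = b.id

Result:
student | course    
--------+-----------
Nate    | Algorithms
Alice   | History   
Helen   | NULL      
Mia     | NULL      
Tina    | Algorithms
Fiona   | Algorithms


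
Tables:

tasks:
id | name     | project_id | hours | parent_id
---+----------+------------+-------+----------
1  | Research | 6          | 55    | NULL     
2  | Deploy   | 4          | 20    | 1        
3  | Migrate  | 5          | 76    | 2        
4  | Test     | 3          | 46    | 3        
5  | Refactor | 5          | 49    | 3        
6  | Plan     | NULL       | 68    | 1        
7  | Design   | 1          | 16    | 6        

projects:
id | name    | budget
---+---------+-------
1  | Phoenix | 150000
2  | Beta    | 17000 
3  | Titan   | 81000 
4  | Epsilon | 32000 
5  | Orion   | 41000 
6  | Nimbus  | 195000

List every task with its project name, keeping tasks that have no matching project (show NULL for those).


LEFT JOIN keeps every row from tasks (the left table); where project_id has no match in projects, the project columns become NULL. Walk through each task:
  - task 1 (Research): project_id=6 -> matches Nimbus
  - task 2 (Deploy): project_id=4 -> matches Epsilon
  - task 3 (Migrate): project_id=5 -> matches Orion
  - task 4 (Test): project_id=3 -> matches Titan
  - task 5 (Refactor): project_id=5 -> matches Orion
  - task 6 (Plan): project_id=NULL, no match -> kept with NULL
  - task 7 (Design): project_id=1 -> matches Phoenix
All 7 rows appear; 1 has NULL project.

SQL:
SELECT a.name, b.name AS project
FROM tasks a
LEFT JOIN projects b ON a.project_id = b.id

Result:
name     | project
---------+--------
Research | Nimbus 
Deploy   | Epsilon
Migrate  | Orion  
Test     | Titan  
Refactor | Orion  
Plan     | NULL   
Design   | Phoenix


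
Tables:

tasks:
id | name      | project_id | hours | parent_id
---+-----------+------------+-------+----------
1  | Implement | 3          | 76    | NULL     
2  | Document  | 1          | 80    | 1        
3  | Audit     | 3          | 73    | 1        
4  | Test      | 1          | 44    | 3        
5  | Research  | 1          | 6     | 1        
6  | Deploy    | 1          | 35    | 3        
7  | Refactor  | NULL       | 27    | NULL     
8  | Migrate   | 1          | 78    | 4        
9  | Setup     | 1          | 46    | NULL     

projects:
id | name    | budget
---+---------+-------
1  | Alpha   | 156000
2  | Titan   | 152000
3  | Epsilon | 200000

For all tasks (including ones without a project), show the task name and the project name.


LEFT JOIN keeps every row from tasks (the left table); where project_id has no match in projects, the project columns become NULL. Walk through each task:
  - task 1 (Implement): project_id=3 -> matches Epsilon
  - task 2 (Document): project_id=1 -> matches Alpha
  - task 3 (Audit): project_id=3 -> matches Epsilon
  - task 4 (Test): project_id=1 -> matches Alpha
  - task 5 (Research): project_id=1 -> matches Alpha
  - task 6 (Deploy): project_id=1 -> matches Alpha
  - task 7 (Refactor): project_id=NULL, no match -> kept with NULL
  - task 8 (Migrate): project_id=1 -> matches Alpha
  - task 9 (Setup): project_id=1 -> matches Alpha
All 9 rows appear; 1 has NULL project.

SQL:
SELECT a.name, b.name AS project
FROM tasks a
LEFT JOIN projects b ON a.project_id = b.id

Result:
name      | project
----------+--------
Implement | Epsilon
Document  | Alpha  
Audit     | Epsilon
Test      | Alpha  
Research  | Alpha  
Deploy    | Alpha  
Refactor  | NULL   
Migrate   | Alpha  
Setup     | Alpha  


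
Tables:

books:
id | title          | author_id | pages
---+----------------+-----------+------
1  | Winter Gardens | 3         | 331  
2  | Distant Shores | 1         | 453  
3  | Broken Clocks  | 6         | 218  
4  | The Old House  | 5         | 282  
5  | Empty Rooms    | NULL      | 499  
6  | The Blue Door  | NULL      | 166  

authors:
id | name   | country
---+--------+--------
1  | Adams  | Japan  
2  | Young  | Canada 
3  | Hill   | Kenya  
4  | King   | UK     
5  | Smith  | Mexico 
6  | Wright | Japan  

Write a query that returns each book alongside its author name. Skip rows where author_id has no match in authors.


INNER JOIN keeps only books rows whose author_id matches an id in authors. Walk through each book:
  - book 1 (Winter Gardens): author_id=3 -> matches Hill
  - book 2 (Distant Shores): author_id=1 -> matches Adams
  - book 3 (Broken Clocks): author_id=6 -> matches Wright
  - book 4 (The Old House): author_id=5 -> matches Smith
  - book 5 (Empty Rooms): author_id=NULL, no match -> dropped
  - book 6 (The Blue Door): author_id=NULL, no match -> dropped
So 2 of 6 rows are dropped.

SQL:
SELECT a.title, b.name AS author
FROM books a
INNER JOIN authors b ON a.author_id = b.id

Result:
title          | author
---------------+-------
Winter Gardens | Hill  
Distant Shores | Adams 
Broken Clocks  | Wright
The Old House  | Smith 


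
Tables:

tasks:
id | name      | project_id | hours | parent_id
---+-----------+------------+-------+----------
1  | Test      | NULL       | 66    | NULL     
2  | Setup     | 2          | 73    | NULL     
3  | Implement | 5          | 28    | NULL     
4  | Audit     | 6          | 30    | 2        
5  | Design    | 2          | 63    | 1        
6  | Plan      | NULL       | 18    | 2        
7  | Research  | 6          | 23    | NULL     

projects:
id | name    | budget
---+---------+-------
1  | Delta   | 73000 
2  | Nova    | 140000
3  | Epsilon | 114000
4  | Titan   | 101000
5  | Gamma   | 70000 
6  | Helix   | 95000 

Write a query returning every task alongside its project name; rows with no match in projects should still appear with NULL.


LEFT JOIN keeps every row from tasks (the left table); where project_id has no match in projects, the project columns become NULL. Walk through each task:
  - task 1 (Test): project_id=NULL, no match -> kept with NULL
  - task 2 (Setup): project_id=2 -> matches Nova
  - task 3 (Implement): project_id=5 -> matches Gamma
  - task 4 (Audit): project_id=6 -> matches Helix
  - task 5 (Design): project_id=2 -> matches Nova
  - task 6 (Plan): project_id=NULL, no match -> kept with NULL
  - task 7 (Research): project_id=6 -> matches Helix
All 7 rows appear; 2 have NULL project.

SQL:
SELECT a.name, b.name AS project
FROM tasks a
LEFT JOIN projects b ON a.project_id = b.id

Result:
name      | project
----------+--------
Test      | NULL   
Setup     | Nova   
Implement | Gamma  
Audit     | Helix  
Design    | Nova   
Plan      | NULL   
Research  | Helix  


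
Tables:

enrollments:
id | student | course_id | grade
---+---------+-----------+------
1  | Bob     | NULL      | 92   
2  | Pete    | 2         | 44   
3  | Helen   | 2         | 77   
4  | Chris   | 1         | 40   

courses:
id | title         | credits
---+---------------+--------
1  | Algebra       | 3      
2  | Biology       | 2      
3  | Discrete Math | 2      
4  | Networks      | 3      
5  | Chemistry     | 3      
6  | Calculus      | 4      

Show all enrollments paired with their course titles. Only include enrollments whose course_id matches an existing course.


INNER JOIN keeps only enrollments rows whose course_id matches an id in courses. Walk through each enrollment:
  - enrollment 1 (Bob): course_id=NULL, no match -> dropped
  - enrollment 2 (Pete): course_id=2 -> matches Biology
  - enrollment 3 (Helen): course_id=2 -> matches Biology
  - enrollment 4 (Chris): course_id=1 -> matches Algebra
So 1 of 4 rows is dropped.

SQL:
SELECT a.student, b.title AS course
FROM enrollments a
INNER JOIN courses b ON a.course_id = b.id

Result:
student | course 
--------+--------
Pete    | Biology
Helen   | Biology
Chris   | Algebra


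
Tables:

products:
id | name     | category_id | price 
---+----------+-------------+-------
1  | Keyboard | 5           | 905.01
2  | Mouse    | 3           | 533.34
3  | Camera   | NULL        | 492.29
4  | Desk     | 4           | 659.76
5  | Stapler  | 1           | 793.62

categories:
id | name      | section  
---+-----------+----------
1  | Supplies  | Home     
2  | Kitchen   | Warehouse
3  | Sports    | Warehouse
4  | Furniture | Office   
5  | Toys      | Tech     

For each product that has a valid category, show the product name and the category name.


INNER JOIN keeps only products rows whose category_id matches an id in categories. Walk through each product:
  - product 1 (Keyboard): category_id=5 -> matches Toys
  - product 2 (Mouse): category_id=3 -> matches Sports
  - product 3 (Camera): category_id=NULL, no match -> dropped
  - product 4 (Desk): category_id=4 -> matches Furniture
  - product 5 (Stapler): category_id=1 -> matches Supplies
So 1 of 5 rows is dropped.

SQL:
SELECT a.name, b.name AS category
FROM products a
INNER JOIN categories b ON a.category_id = b.id

Result:
name     | category 
---------+----------
Keyboard | Toys     
Mouse    | Sports   
Desk     | Furniture
Stapler  | Supplies 


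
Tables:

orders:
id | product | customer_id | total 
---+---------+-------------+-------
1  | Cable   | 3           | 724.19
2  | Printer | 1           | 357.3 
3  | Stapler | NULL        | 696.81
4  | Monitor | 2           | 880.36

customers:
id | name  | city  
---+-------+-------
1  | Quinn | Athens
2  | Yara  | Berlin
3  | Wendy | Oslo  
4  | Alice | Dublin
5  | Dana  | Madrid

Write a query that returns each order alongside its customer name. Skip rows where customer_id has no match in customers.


INNER JOIN keeps only orders rows whose customer_id matches an id in customers. Walk through each order:
  - order 1 (Cable): customer_id=3 -> matches Wendy
  - order 2 (Printer): customer_id=1 -> matches Quinn
  - order 3 (Stapler): customer_id=NULL, no match -> dropped
  - order 4 (Monitor): customer_id=2 -> matches Yara
So 1 of 4 rows is dropped.

SQL:
SELECT a.product, b.name AS customer
FROM orders a
INNER JOIN customers b ON a.customer_id = b.id

Result:
product | customer
--------+---------
Cable   | Wendy   
Printer | Quinn   
Monitor | Yara    


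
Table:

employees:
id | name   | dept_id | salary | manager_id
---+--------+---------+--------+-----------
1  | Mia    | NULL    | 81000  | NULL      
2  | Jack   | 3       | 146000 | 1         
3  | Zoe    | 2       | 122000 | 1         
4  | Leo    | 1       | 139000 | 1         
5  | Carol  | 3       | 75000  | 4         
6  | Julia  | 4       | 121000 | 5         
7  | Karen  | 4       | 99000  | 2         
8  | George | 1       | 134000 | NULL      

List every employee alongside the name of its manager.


This is a self-join: employees is joined to a second copy of itself, matching each row's manager_id to another row's id. Use LEFT JOIN so rows with manager_id=NULL are kept.
  - employee 1 (Mia): manager_id=NULL -> NULL
  - employee 2 (Jack): manager_id=1 -> Mia
  - employee 3 (Zoe): manager_id=1 -> Mia
  - employee 4 (Leo): manager_id=1 -> Mia
  - employee 5 (Carol): manager_id=4 -> Leo
  - employee 6 (Julia): manager_id=5 -> Carol
  - employee 7 (Karen): manager_id=2 -> Jack
  - employee 8 (George): manager_id=NULL -> NULL

SQL:
SELECT a.name AS item, b.name AS manager
FROM employees a
LEFT JOIN employees b ON a.manager_id = b.id

Result:
item   | manager
-------+--------
Mia    | NULL   
Jack   | Mia    
Zoe    | Mia    
Leo    | Mia    
Carol  | Leo    
Julia  | Carol  
Karen  | Jack   
George | NULL   


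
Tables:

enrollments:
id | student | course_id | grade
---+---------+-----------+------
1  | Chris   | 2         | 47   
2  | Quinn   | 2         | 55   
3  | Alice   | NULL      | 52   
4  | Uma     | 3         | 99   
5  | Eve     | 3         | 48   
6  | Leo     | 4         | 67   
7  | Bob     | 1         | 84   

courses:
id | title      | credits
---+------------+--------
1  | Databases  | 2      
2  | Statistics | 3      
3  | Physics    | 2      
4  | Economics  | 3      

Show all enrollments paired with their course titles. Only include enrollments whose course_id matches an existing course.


INNER JOIN keeps only enrollments rows whose course_id matches an id in courses. Walk through each enrollment:
  - enrollment 1 (Chris): course_id=2 -> matches Statistics
  - enrollment 2 (Quinn): course_id=2 -> matches Statistics
  - enrollment 3 (Alice): course_id=NULL, no match -> dropped
  - enrollment 4 (Uma): course_id=3 -> matches Physics
  - enrollment 5 (Eve): course_id=3 -> matches Physics
  - enrollment 6 (Leo): course_id=4 -> matches Economics
  - enrollment 7 (Bob): course_id=1 -> matches Databases
So 1 of 7 rows is dropped.

SQL:
SELECT a.student, b.title AS course
FROM enrollments a
INNER JOIN courses b ON a.course_id = b.id

Result:
student | course    
--------+-----------
Chris   | Statistics
Quinn   | Statistics
Uma     | Physics   
Eve     | Physics   
Leo     | Economics 
Bob     | Databases 


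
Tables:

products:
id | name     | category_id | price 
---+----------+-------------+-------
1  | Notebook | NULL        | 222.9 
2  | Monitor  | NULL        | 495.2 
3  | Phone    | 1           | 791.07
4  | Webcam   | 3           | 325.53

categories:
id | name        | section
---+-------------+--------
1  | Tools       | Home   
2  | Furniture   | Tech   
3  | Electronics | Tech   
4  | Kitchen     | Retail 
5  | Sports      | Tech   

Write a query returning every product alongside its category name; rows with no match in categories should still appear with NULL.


LEFT JOIN keeps every row from products (the left table); where category_id has no match in categories, the category columns become NULL. Walk through each product:
  - product 1 (Notebook): category_id=NULL, no match -> kept with NULL
  - product 2 (Monitor): category_id=NULL, no match -> kept with NULL
  - product 3 (Phone): category_id=1 -> matches Tools
  - product 4 (Webcam): category_id=3 -> matches Electronics
All 4 rows appear; 2 have NULL category.

SQL:
SELECT a.name, b.name AS category
FROM products a
LEFT JOIN categories b ON a.category_id = b.id

Result:
name     | category   
---------+------------
Notebook | NULL       
Monitor  | NULL       
Phone    | Tools      
Webcam   | Electronics


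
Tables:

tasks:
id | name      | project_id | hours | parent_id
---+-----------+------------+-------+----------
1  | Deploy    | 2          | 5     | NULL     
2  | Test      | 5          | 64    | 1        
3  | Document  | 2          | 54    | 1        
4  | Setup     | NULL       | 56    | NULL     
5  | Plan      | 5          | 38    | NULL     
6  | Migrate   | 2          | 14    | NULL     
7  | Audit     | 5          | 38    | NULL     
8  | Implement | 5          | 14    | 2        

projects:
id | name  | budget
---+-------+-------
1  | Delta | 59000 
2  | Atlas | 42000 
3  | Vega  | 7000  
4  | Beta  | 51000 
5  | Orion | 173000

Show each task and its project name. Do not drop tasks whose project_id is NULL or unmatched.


LEFT JOIN keeps every row from tasks (the left table); where project_id has no match in projects, the project columns become NULL. Walk through each task:
  - task 1 (Deploy): project_id=2 -> matches Atlas
  - task 2 (Test): project_id=5 -> matches Orion
  - task 3 (Document): project_id=2 -> matches Atlas
  - task 4 (Setup): project_id=NULL, no match -> kept with NULL
  - task 5 (Plan): project_id=5 -> matches Orion
  - task 6 (Migrate): project_id=2 -> matches Atlas
  - task 7 (Audit): project_id=5 -> matches Orion
  - task 8 (Implement): project_id=5 -> matches Orion
All 8 rows appear; 1 has NULL project.

SQL:
SELECT a.name, b.name AS project
FROM tasks a
LEFT JOIN projects b ON a.project_id = b.id

Result:
name      | project
----------+--------
Deploy    | Atlas  
Test      | Orion  
Document  | Atlas  
Setup     | NULL   
Plan      | Orion  
Migrate   | Atlas  
Audit     | Orion  
Implement | Orion  


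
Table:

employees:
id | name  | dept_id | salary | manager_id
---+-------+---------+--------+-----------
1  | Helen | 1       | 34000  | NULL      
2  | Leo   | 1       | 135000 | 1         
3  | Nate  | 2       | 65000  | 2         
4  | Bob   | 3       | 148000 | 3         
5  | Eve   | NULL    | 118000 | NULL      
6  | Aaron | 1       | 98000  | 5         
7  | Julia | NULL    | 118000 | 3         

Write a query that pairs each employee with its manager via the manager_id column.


This is a self-join: employees is joined to a second copy of itself, matching each row's manager_id to another row's id. Use LEFT JOIN so rows with manager_id=NULL are kept.
  - employee 1 (Helen): manager_id=NULL -> NULL
  - employee 2 (Leo): manager_id=1 -> Helen
  - employee 3 (Nate): manager_id=2 -> Leo
  - employee 4 (Bob): manager_id=3 -> Nate
  - employee 5 (Eve): manager_id=NULL -> NULL
  - employee 6 (Aaron): manager_id=5 -> Eve
  - employee 7 (Julia): manager_id=3 -> Nate

SQL:
SELECT a.name AS item, b.name AS manager
FROM employees a
LEFT JOIN employees b ON a.manager_id = b.id

Result:
item  | manager
------+--------
Helen | NULL   
Leo   | Helen  
Nate  | Leo    
Bob   | Nate   
Eve   | NULL   
Aaron | Eve    
Julia | Nate   


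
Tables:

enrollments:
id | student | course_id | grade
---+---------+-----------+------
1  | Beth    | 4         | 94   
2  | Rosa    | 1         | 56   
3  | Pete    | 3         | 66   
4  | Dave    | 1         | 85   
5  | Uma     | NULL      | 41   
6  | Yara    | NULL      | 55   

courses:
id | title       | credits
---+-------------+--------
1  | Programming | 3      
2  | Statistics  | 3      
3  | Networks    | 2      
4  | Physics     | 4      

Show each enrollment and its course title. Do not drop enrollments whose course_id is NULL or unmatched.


LEFT JOIN keeps every row from enrollments (the left table); where course_id has no match in courses, the course columns become NULL. Walk through each enrollment:
  - enrollment 1 (Beth): course_id=4 -> matches Physics
  - enrollment 2 (Rosa): course_id=1 -> matches Programming
  - enrollment 3 (Pete): course_id=3 -> matches Networks
  - enrollment 4 (Dave): course_id=1 -> matches Programming
  - enrollment 5 (Uma): course_id=NULL, no match -> kept with NULL
  - enrollment 6 (Yara): course_id=NULL, no match -> kept with NULL
All 6 rows appear; 2 have NULL course.

SQL:
SELECT a.student, b.title AS course
FROM enrollments a
LEFT JOIN courses b ON a.course_id = b.id

Result:
student | course     
--------+------------
Beth    | Physics    
Rosa    | Programming
Pete    | Networks   
Dave    | Programming
Uma     | NULL       
Yara    | NULL       


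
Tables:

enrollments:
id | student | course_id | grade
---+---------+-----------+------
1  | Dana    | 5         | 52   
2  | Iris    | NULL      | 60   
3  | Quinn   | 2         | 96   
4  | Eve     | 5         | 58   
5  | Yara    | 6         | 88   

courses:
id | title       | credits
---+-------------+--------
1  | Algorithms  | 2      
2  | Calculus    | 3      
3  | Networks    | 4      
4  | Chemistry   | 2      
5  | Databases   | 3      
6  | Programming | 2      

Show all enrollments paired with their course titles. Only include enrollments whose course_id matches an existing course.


INNER JOIN keeps only enrollments rows whose course_id matches an id in courses. Walk through each enrollment:
  - enrollment 1 (Dana): course_id=5 -> matches Databases
  - enrollment 2 (Iris): course_id=NULL, no match -> dropped
  - enrollment 3 (Quinn): course_id=2 -> matches Calculus
  - enrollment 4 (Eve): course_id=5 -> matches Databases
  - enrollment 5 (Yara): course_id=6 -> matches Programming
So 1 of 5 rows is dropped.

SQL:
SELECT a.student, b.title AS course
FROM enrollments a
INNER JOIN courses b ON a.course_id = b.id

Result:
student | course     
--------+------------
Dana    | Databases  
Quinn   | Calculus   
Eve     | Databases  
Yara    | Programming


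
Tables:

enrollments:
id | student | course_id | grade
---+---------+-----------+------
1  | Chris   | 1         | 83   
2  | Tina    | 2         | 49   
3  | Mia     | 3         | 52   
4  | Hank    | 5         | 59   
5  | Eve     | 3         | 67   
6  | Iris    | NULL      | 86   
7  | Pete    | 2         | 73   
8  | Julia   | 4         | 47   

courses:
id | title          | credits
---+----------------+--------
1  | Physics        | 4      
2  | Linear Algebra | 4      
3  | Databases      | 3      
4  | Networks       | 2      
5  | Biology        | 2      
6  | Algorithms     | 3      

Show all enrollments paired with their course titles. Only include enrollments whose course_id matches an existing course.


INNER JOIN keeps only enrollments rows whose course_id matches an id in courses. Walk through each enrollment:
  - enrollment 1 (Chris): course_id=1 -> matches Physics
  - enrollment 2 (Tina): course_id=2 -> matches Linear Algebra
  - enrollment 3 (Mia): course_id=3 -> matches Databases
  - enrollment 4 (Hank): course_id=5 -> matches Biology
  - enrollment 5 (Eve): course_id=3 -> matches Databases
  - enrollment 6 (Iris): course_id=NULL, no match -> dropped
  - enrollment 7 (Pete): course_id=2 -> matches Linear Algebra
  - enrollment 8 (Julia): course_id=4 -> matches Networks
So 1 of 8 rows is dropped.

SQL:
SELECT a.student, b.title AS course
FROM enrollments a
INNER JOIN courses b ON a.course_id = b.id

Result:
student | course        
--------+---------------
Chris   | Physics       
Tina    | Linear Algebra
Mia     | Databases     
Hank    | Biology       
Eve     | Databases     
Pete    | Linear Algebra
Julia   | Networks      
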